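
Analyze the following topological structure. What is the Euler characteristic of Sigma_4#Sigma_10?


chi(Sigma_4) = 2 - 2*4 = -6
chi(Sigma_10) = 2 - 2*10 = -18
For surfaces: chi(A#B) = chi(A) + chi(B) - 2.
chi = -6 + -18 - 2 = -26

-26


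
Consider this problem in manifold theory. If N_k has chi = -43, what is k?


chi = 2 - k for closed non-orientable surfaces with k crosscaps.
-43 = 2 - k
k = 2 - (-43) = 45

45


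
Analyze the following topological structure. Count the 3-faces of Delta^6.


Delta^6 has 6+1 vertices. A 3-face is a choice of 3+1 vertices.
f_3 = C(6+1, 3+1) = C(7,4) = 35

35


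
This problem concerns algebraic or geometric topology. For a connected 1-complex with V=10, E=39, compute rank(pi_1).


For a connected graph: rank(pi_1) = b_1 = E - V + 1 = 1 - chi.
chi = V - E = 10 - 39 = -29.
rank = 1 - (-29) = 39 - 10 + 1 = 30

30


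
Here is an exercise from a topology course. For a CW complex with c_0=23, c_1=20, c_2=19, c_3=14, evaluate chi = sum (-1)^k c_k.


chi = sum_k (-1)^k c_k.
= (-1)^0*23 + (-1)^1*20 + (-1)^2*19 + (-1)^3*14
= (23) + (-20) + (19) + (-14)
= 8

8


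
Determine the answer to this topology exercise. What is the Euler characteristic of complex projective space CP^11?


CP^11 has one cell in each even dimension 0, 2, ..., 2*11 (11+1 cells total).
All cells are even-dimensional, so chi = number of cells.
chi = 11 + 1 = 12

12


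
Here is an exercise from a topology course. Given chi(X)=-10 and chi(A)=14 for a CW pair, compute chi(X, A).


Relative Euler characteristic: chi(X, A) = chi(X) - chi(A).
= -10 - (14) = -24

-24


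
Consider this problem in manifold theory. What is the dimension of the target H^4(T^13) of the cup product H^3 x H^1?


Cup product: H^p x H^q -> H^{p+q}; here p+q = 3+1 = 4.
rank H^k(T^n) = C(n,k).
C(13,4) = 715

715


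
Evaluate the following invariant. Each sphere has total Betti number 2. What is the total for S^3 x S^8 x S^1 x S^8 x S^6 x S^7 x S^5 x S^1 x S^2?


Total Betti number is multiplicative under products.
Each S^d (d>=1) has total Betti number 2.
There are 9 sphere factors.
Total = 2^9 = 512

512


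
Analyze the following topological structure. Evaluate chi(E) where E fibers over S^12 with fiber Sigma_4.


chi(S^12) = 2 (n even), chi(Sigma_4) = 2 - 2*4 = -6.
chi(E) = 2 * (-6) = -12

-12


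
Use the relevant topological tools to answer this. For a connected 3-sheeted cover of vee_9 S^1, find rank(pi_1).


Nielsen-Schreier: an index-n subgroup of F_r is free of rank 1 + n(r-1).
Equivalently: chi(cover) = n*chi(base); chi(vee_r S^1) = 1 - 9 = -8.
chi(E) = 3*(-8) = -24; rank = 1 - chi(E) = 1 - (-24) = 25.
rank = 1 + 3*(9-1) = 1 + 24 = 25

25


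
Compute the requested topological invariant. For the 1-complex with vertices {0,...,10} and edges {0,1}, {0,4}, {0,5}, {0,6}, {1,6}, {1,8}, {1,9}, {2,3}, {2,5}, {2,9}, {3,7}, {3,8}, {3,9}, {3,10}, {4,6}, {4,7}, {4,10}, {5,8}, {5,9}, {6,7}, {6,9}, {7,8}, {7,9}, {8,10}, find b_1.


b_1 = E - V + (number of components).
E = 24, V = 11, components = 1.
b_1 = 24 - 11 + 1 = 14

14


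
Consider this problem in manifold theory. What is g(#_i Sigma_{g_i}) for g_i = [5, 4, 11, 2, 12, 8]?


Genus is additive under connected sum of orientable surfaces.
g = 5 + 4 + 11 + 2 + 12 + 8 = 42

42


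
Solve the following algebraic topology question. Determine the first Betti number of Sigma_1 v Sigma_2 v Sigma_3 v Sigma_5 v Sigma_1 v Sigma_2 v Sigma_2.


For a wedge X v Y: reduced H_k(X v Y) = H_k(X) + H_k(Y).
Each Sigma_g contributes b_1 = 2g.
b_1 = 2 + 4 + 6 + 10 + 2 + 4 + 4 = 32

32


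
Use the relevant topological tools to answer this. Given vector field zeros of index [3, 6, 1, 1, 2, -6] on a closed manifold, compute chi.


Poincare-Hopf: chi(M) = sum of indices of zeros.
chi = (3) + (6) + (1) + (1) + (2) + (-6) = 7

7


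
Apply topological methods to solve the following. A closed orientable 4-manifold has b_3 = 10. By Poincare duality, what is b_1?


Poincare duality for closed orientable n-manifolds: b_k = b_{n-k}.
Here n = 4, so b_1 = b_3 = 10

10


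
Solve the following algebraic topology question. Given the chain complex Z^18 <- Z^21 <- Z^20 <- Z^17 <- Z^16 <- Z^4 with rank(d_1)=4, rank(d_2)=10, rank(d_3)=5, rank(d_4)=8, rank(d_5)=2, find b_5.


rank H_k = rank(ker d_k) - rank(im d_{k+1}).
rank(ker d_5) = rank(C_5) - rank(d_5) = 4 - 2 = 2.
rank(im d_{5+1}) = 0.
rank H_5 = 2 - 0 = 2

2


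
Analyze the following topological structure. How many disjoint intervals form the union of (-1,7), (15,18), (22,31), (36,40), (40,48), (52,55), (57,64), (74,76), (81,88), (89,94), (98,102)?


Sort and merge overlapping open intervals.
Merged: (-1,7), (15,18), (22,31), (36,40), (40,48), (52,55), (57,64), (74,76), (81,88), (89,94), (98,102).
Number of components = 11

11


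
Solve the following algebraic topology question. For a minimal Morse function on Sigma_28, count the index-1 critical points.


A perfect Morse function has m_k = b_k.
For Sigma_28: b_0=1, b_1=2g=56, b_2=1.
Saddles m_1 = 2g = 56

56


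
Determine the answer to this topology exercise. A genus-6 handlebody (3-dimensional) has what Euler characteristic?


A genus-g handlebody deformation retracts to a wedge of g circles.
chi(vee_g S^1) = 1 - g.
chi(H_6) = 1 - 6 = -5

-5


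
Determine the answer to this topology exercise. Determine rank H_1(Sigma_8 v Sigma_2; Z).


For a wedge: H_1(A v B) = H_1(A) + H_1(B).
b_1(Sigma_8) = 16, b_1(Sigma_2) = 4.
b_1 = 16 + 4 = 20

20


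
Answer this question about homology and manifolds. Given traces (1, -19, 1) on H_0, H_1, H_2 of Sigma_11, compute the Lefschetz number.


L(f) = tr(f_0*) - tr(f_1*) + tr(f_2*).
= 1 - (-19) + (1)
= 21

21


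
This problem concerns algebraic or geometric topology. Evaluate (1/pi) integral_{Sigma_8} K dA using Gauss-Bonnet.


Gauss-Bonnet: integral K dA = 2*pi*chi(M).
chi(Sigma_8) = 2 - 2*8 = -14.
(integral K dA)/pi = 2*chi = 2*(-14) = -28

-28


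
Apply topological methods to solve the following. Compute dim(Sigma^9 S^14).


Each suspension raises dimension by 1: Sigma S^n = S^{n+1}.
Sigma^9 S^14 = S^{14+9} = S^23

23


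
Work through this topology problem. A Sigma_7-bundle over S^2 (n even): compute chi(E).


chi(S^2) = 2 (n even), chi(Sigma_7) = 2 - 2*7 = -12.
chi(E) = 2 * (-12) = -24

-24


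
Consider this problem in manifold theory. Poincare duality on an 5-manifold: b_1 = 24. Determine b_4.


Poincare duality for closed orientable n-manifolds: b_k = b_{n-k}.
Here n = 5, so b_4 = b_1 = 24

24


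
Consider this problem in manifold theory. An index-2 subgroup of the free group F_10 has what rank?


Nielsen-Schreier: an index-n subgroup of F_r is free of rank 1 + n(r-1).
Equivalently: chi(cover) = n*chi(base); chi(vee_r S^1) = 1 - 10 = -9.
chi(E) = 2*(-9) = -18; rank = 1 - chi(E) = 1 - (-18) = 19.
rank = 1 + 2*(10-1) = 1 + 18 = 19

19


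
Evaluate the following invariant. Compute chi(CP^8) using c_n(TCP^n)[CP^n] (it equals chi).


For any closed oriented manifold, <e(TM),[M]> = chi(M).
chi(CP^8) = 8+1 = 9

9


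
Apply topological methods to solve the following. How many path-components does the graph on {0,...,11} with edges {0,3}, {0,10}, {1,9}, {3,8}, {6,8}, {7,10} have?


Run DFS/union-find over 12 vertices.
V = 12, E = 6.
Number of components = 6

6


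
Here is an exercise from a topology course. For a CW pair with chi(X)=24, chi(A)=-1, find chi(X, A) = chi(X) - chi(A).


Relative Euler characteristic: chi(X, A) = chi(X) - chi(A).
= 24 - (-1) = 25

25


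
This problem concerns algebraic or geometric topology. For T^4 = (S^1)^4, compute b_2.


By the Kunneth formula, b_k(T^n) = C(n,k).
b_2(T^4) = C(4,2).
C(4,2) = 4!/(2!*2!) = 6

6


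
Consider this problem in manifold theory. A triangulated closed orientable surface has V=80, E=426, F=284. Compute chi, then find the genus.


chi = V - E + F = 80 - 426 + 284 = -62
For orientable closed surface: chi = 2 - 2g, so g = (2 - chi)/2.
g = (2 - (-62)) / 2 = 64 / 2 = 32

32


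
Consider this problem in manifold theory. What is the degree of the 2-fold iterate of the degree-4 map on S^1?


deg(f) = 4. Degree is multiplicative: deg(f^2) = (deg f)^2.
deg(f^2) = (4)^2 = 16

16


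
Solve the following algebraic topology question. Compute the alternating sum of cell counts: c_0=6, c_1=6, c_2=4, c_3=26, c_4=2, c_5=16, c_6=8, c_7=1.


chi = sum_k (-1)^k c_k.
= (-1)^0*6 + (-1)^1*6 + (-1)^2*4 + (-1)^3*26 + (-1)^4*2 + (-1)^5*16 + (-1)^6*8 + (-1)^7*1
= (6) + (-6) + (4) + (-26) + (2) + (-16) + (8) + (-1)
= -29

-29


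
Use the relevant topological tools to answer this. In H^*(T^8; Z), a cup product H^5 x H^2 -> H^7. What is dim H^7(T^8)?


Cup product: H^p x H^q -> H^{p+q}; here p+q = 5+2 = 7.
rank H^k(T^n) = C(n,k).
C(8,7) = 8

8


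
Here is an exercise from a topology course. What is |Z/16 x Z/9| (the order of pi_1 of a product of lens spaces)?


pi_1(X x Y) = pi_1(X) x pi_1(Y).
pi_1(L(16,1)) = Z/16, pi_1(L(9,1)) = Z/9.
|Z/16 x Z/9| = 16 * 9 = 144

144


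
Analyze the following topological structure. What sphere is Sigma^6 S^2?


Each suspension raises dimension by 1: Sigma S^n = S^{n+1}.
Sigma^6 S^2 = S^{2+6} = S^8

8


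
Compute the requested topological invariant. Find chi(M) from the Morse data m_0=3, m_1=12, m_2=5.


Morse theory: chi(M) = sum_k (-1)^k m_k where m_k = #(index-k critical points).
= (3) + (-12) + (5) = -4

-4


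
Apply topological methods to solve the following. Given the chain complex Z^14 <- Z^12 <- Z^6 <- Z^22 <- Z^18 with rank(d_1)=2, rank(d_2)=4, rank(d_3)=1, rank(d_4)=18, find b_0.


rank H_k = rank(ker d_k) - rank(im d_{k+1}).
rank(ker d_0) = rank(C_0) - rank(d_0) = 14 - 0 = 14.
rank(im d_{0+1}) = 2.
rank H_0 = 14 - 2 = 12

12


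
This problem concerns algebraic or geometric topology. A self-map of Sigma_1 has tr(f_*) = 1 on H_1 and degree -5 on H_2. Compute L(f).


L(f) = tr(f_0*) - tr(f_1*) + tr(f_2*).
= 1 - (1) + (-5)
= -5

-5


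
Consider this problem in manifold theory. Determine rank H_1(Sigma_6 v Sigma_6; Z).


For a wedge: H_1(A v B) = H_1(A) + H_1(B).
b_1(Sigma_6) = 12, b_1(Sigma_6) = 12.
b_1 = 12 + 12 = 24

24


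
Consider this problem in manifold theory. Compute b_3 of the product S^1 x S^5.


Each S^d has Poincare polynomial 1 + t^d.
The product S^1 x S^5 has Poincare polynomial prod(1+t^d_i).
Expanding: b_0=1, b_1=1, b_5=1, b_6=1.
b_3 = 0

0


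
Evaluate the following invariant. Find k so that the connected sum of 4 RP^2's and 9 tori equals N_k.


Since a >= 1, the sum is non-orientable; each T^2 can be replaced by RP^2 # RP^2 (since T^2#RP^2 = 3RP^2).
Total crosscaps k = 4 + 2*9 = 22.
Check via chi: chi = 4*1 + 9*0 - (4+9-1)*2 = -20 = 2 - k = -20. Consistent.

22


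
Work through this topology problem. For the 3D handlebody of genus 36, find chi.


A genus-g handlebody deformation retracts to a wedge of g circles.
chi(vee_g S^1) = 1 - g.
chi(H_36) = 1 - 36 = -35

-35


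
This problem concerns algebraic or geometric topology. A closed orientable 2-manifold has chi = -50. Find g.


chi = 2 - 2g for closed orientable surfaces.
-50 = 2 - 2g
2g = 2 - (-50) = 52
g = 26

26


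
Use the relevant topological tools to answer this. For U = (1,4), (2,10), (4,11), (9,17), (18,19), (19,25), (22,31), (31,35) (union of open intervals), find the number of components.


Sort and merge overlapping open intervals.
Merged: (1,17), (18,19), (19,31), (31,35).
Number of components = 4

4


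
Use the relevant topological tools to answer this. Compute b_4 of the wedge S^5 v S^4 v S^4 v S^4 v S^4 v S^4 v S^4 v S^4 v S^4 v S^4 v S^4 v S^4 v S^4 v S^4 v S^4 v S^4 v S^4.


For a wedge of spheres, H_k (k>0) is free on one generator per sphere of dimension k.
Spheres of dimension 4: count = 16.
b_4 = 16

16


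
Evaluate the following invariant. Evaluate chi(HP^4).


HP^4 has one cell in each dimension 0, 4, ..., 4*4 (4+1 cells, all even-dim).
chi = 4 + 1 = 5

5


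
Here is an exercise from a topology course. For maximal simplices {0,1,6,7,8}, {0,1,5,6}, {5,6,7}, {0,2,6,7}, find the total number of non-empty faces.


Each maximal simplex on m vertices has 2^m - 1 nonempty faces.
Take the union (dedupe shared faces).
Total distinct faces = 49

49


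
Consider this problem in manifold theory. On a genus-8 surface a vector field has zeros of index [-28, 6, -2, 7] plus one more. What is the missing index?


Poincare-Hopf: sum of indices = chi(M).
chi(Sigma_8) = 2 - 2*8 = -14.
Sum of known indices = -17.
x = chi - (sum known) = -14 - (-17) = 3

3


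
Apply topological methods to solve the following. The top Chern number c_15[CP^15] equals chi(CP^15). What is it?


For any closed oriented manifold, <e(TM),[M]> = chi(M).
chi(CP^15) = 15+1 = 16

16


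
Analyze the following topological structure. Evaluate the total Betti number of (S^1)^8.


b_k(T^8) = C(8,k), so the sum over k is sum_k C(8,k) = 2^8.
Total = 2^8 = 256

256


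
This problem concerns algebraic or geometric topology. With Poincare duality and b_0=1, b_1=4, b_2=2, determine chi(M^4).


By Poincare duality b_k = b_{4-k}, so full Betti numbers: b_0=1, b_1=4, b_2=2, b_3=4, b_4=1.
chi = sum (-1)^k b_k = -4

-4


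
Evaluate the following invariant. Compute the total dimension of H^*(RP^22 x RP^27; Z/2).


dim H^*(RP^n; Z/2) = n+1 (one Z/2 in each degree 0..n).
Total Betti number is multiplicative.
Total = (22+1) * (27+1) = 23 * 28 = 644

644


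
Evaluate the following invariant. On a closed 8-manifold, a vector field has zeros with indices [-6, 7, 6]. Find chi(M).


Poincare-Hopf: chi(M) = sum of indices of zeros.
chi = (-6) + (7) + (6) = 7

7


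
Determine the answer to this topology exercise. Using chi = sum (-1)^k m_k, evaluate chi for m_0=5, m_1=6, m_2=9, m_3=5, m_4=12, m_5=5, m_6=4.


Morse theory: chi(M) = sum_k (-1)^k m_k where m_k = #(index-k critical points).
= (5) + (-6) + (9) + (-5) + (12) + (-5) + (4) = 14

14


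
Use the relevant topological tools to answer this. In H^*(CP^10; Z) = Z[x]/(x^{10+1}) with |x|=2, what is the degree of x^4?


|x| = 2 in H^*(CP^n).
|x^4| = 4 * |x| = 4 * 2 = 8

8


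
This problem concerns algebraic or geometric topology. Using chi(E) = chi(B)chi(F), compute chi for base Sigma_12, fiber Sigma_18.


For a fiber bundle F -> E -> B (with CW structure): chi(E) = chi(B) * chi(F).
chi(Sigma_12) = -22, chi(Sigma_18) = -34.
chi(E) = (-22) * (-34) = 748

748


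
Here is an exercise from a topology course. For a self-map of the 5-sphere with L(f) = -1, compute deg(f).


L(f) = 1 + (-1)^5 deg(f) on S^5.
-1 = 1 + (-1)^5 * deg(f)
(-1)^5 * deg(f) = -2
deg(f) = 2

2


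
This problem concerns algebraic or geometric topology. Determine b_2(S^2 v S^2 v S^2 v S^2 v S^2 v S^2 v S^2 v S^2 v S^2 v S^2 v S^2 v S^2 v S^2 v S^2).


For a wedge of spheres, H_k (k>0) is free on one generator per sphere of dimension k.
Spheres of dimension 2: count = 14.
b_2 = 14

14


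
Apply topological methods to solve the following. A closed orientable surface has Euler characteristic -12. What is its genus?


chi = 2 - 2g for closed orientable surfaces.
-12 = 2 - 2g
2g = 2 - (-12) = 14
g = 7

7


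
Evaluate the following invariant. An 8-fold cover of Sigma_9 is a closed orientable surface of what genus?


For an n-sheeted cover: chi(E) = n * chi(B).
chi(Sigma_9) = 2 - 2*9 = -16.
chi(E) = 8 * (-16) = -128.
genus(E) = (2 - chi(E))/2 = (2 - (-128))/2 = 130/2 = 65

65


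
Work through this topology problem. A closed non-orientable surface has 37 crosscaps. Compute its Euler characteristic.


For a non-orientable closed surface with k crosscaps: chi = 2 - k.
Here k = 37.
chi = 2 - 37 = -35

-35


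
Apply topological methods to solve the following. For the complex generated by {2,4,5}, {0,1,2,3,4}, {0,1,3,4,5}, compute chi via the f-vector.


Enumerate all faces; f-vector: f_0=6, f_1=15, f_2=17, f_3=9, f_4=2.
chi = sum (-1)^k f_k = 1

1


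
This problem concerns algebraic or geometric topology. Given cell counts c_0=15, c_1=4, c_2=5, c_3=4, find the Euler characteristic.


chi = sum_k (-1)^k c_k.
= (-1)^0*15 + (-1)^1*4 + (-1)^2*5 + (-1)^3*4
= (15) + (-4) + (5) + (-4)
= 12

12


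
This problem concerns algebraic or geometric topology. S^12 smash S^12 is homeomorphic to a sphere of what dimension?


S^m ^ S^n = S^{m+n}.
k = 12 + 12 = 24

24


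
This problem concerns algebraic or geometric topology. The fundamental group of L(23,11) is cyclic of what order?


pi_1(L(p,q)) = Z/pZ for any q coprime to p.
|pi_1(L(23,11))| = 23

23


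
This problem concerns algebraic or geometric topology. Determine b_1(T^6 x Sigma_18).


pi_1(A x B) = pi_1(A) x pi_1(B); rank of abelianization = b_1.
b_1(T^6) = 6, b_1(Sigma_18) = 2*18 = 36.
b_1(product) = 6 + 36 = 42

42


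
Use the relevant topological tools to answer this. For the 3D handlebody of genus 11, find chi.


A genus-g handlebody deformation retracts to a wedge of g circles.
chi(vee_g S^1) = 1 - g.
chi(H_11) = 1 - 11 = -10

-10


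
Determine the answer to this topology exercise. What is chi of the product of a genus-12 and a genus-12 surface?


chi(Sigma_12) = 2 - 2*12 = -22
chi(Sigma_12) = 2 - 2*12 = -22
chi(product) = (-22) * (-22) = 484

484


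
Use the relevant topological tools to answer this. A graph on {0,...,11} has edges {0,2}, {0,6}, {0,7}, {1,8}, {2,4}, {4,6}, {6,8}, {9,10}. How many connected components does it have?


Run DFS/union-find over 12 vertices.
V = 12, E = 8.
Number of components = 5

5


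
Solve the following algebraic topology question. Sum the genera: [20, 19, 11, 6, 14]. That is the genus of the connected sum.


Genus is additive under connected sum of orientable surfaces.
g = 20 + 19 + 11 + 6 + 14 = 70

70


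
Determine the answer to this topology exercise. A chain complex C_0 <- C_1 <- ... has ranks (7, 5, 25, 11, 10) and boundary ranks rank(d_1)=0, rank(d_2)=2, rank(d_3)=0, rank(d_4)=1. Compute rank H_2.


rank H_k = rank(ker d_k) - rank(im d_{k+1}).
rank(ker d_2) = rank(C_2) - rank(d_2) = 25 - 2 = 23.
rank(im d_{2+1}) = 0.
rank H_2 = 23 - 0 = 23

23


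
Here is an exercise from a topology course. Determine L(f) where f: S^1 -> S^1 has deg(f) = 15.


On S^1: L(f) = tr(f_0*) + (-1)^1 tr(f_1*) = 1 + (-1)^1 * deg(f).
L(f) = 1 + (-1)^1 * 15 = 1 + -15 = -14

-14


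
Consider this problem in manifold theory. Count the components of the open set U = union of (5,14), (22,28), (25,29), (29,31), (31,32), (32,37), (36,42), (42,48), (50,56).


Sort and merge overlapping open intervals.
Merged: (5,14), (22,29), (29,31), (31,32), (32,42), (42,48), (50,56).
Number of components = 7

7


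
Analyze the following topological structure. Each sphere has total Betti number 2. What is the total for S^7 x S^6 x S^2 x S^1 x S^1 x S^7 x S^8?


Total Betti number is multiplicative under products.
Each S^d (d>=1) has total Betti number 2.
There are 7 sphere factors.
Total = 2^7 = 128

128


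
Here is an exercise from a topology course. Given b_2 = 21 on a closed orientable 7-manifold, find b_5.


Poincare duality for closed orientable n-manifolds: b_k = b_{n-k}.
Here n = 7, so b_5 = b_2 = 21

21


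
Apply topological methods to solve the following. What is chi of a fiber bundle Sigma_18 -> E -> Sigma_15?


For a fiber bundle F -> E -> B (with CW structure): chi(E) = chi(B) * chi(F).
chi(Sigma_15) = -28, chi(Sigma_18) = -34.
chi(E) = (-28) * (-34) = 952

952


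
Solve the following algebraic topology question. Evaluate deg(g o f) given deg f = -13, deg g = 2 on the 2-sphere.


Degree is multiplicative under composition: deg(g o f) = deg(g) * deg(f).
= 2 * -13 = -26

-26


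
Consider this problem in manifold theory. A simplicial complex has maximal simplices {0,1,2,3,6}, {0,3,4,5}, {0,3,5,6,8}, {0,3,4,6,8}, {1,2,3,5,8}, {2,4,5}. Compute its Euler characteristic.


Enumerate all faces; f-vector: f_0=8, f_1=27, f_2=36, f_3=20, f_4=4.
chi = sum (-1)^k f_k = 1

1


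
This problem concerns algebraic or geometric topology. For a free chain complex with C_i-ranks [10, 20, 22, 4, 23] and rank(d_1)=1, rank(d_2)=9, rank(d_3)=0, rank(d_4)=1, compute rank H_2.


rank H_k = rank(ker d_k) - rank(im d_{k+1}).
rank(ker d_2) = rank(C_2) - rank(d_2) = 22 - 9 = 13.
rank(im d_{2+1}) = 0.
rank H_2 = 13 - 0 = 13

13


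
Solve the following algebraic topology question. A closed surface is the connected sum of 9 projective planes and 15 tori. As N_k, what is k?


Since a >= 1, the sum is non-orientable; each T^2 can be replaced by RP^2 # RP^2 (since T^2#RP^2 = 3RP^2).
Total crosscaps k = 9 + 2*15 = 39.
Check via chi: chi = 9*1 + 15*0 - (9+15-1)*2 = -37 = 2 - k = -37. Consistent.

39


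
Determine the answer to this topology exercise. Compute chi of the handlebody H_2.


A genus-g handlebody deformation retracts to a wedge of g circles.
chi(vee_g S^1) = 1 - g.
chi(H_2) = 1 - 2 = -1

-1


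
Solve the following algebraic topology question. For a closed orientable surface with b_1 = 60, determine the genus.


For a closed orientable surface: b_1 = 2g.
60 = 2g
g = 60 / 2 = 30

30


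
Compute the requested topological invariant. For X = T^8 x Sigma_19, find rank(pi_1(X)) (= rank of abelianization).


pi_1(A x B) = pi_1(A) x pi_1(B); rank of abelianization = b_1.
b_1(T^8) = 8, b_1(Sigma_19) = 2*19 = 38.
b_1(product) = 8 + 38 = 46

46


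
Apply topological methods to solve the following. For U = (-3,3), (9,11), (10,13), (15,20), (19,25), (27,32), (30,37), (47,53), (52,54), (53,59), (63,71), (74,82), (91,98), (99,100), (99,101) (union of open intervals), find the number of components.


Sort and merge overlapping open intervals.
Merged: (-3,3), (9,13), (15,25), (27,37), (47,59), (63,71), (74,82), (91,98), (99,101).
Number of components = 9

9


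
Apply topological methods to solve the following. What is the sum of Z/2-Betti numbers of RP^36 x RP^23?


dim H^*(RP^n; Z/2) = n+1 (one Z/2 in each degree 0..n).
Total Betti number is multiplicative.
Total = (36+1) * (23+1) = 37 * 24 = 888

888


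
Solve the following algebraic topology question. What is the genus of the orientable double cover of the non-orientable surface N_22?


chi(N_22) = 2 - 22 = -20.
Double cover: chi(Sigma_g) = 2 * chi(N_22) = 2*(-20) = -40.
2 - 2g = -40, so g = (2 - (-40))/2 = 42/2 = 21

21


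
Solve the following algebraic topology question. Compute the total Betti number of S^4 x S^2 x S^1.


Total Betti number is multiplicative under products.
Each S^d (d>=1) has total Betti number 2.
There are 3 sphere factors.
Total = 2^3 = 8

8


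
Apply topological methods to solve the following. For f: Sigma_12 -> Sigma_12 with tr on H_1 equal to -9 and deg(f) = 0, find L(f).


L(f) = tr(f_0*) - tr(f_1*) + tr(f_2*).
= 1 - (-9) + (0)
= 10

10


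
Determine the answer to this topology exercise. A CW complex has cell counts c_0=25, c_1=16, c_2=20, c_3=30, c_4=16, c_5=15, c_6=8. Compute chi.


chi = sum_k (-1)^k c_k.
= (-1)^0*25 + (-1)^1*16 + (-1)^2*20 + (-1)^3*30 + (-1)^4*16 + (-1)^5*15 + (-1)^6*8
= (25) + (-16) + (20) + (-30) + (16) + (-15) + (8)
= 8

8


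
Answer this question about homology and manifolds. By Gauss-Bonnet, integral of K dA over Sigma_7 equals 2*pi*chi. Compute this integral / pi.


Gauss-Bonnet: integral K dA = 2*pi*chi(M).
chi(Sigma_7) = 2 - 2*7 = -12.
(integral K dA)/pi = 2*chi = 2*(-12) = -24

-24


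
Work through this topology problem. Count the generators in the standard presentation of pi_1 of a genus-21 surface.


Standard presentation: pi_1(Sigma_g) = <a_1,b_1,...,a_g,b_g | [a_1,b_1]...[a_g,b_g] = 1>.
Number of generators = 2g = 2*21 = 42

42


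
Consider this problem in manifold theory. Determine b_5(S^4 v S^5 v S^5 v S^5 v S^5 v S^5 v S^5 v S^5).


For a wedge of spheres, H_k (k>0) is free on one generator per sphere of dimension k.
Spheres of dimension 5: count = 7.
b_5 = 7

7


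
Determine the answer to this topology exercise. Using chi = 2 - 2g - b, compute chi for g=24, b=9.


For a compact orientable surface with genus g and b boundary components: chi = 2 - 2g - b.
chi = 2 - 2*24 - 9 = 2 - 48 - 9 = -55

-55


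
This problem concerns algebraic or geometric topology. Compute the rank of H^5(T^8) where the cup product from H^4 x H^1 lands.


Cup product: H^p x H^q -> H^{p+q}; here p+q = 4+1 = 5.
rank H^k(T^n) = C(n,k).
C(8,5) = 56

56


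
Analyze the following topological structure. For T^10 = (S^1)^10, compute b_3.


By the Kunneth formula, b_k(T^n) = C(n,k).
b_3(T^10) = C(10,3).
C(10,3) = 10!/(3!*7!) = 120

120


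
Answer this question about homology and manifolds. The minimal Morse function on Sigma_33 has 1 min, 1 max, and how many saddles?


A perfect Morse function has m_k = b_k.
For Sigma_33: b_0=1, b_1=2g=66, b_2=1.
Saddles m_1 = 2g = 66

66


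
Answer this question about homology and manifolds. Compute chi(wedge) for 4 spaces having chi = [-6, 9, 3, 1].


chi(A v B) = chi(A) + chi(B) - 1 (one point identified).
For 4 spaces: chi = (sum chi_i) - (4 - 1).
sum = 7; chi = 7 - 3 = 4

4


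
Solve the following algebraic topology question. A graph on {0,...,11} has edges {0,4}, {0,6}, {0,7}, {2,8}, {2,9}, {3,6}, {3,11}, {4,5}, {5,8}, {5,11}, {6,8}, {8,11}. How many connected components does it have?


Run DFS/union-find over 12 vertices.
V = 12, E = 12.
Number of components = 3

3


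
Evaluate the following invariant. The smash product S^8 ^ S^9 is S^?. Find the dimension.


S^m ^ S^n = S^{m+n}.
k = 8 + 9 = 17

17


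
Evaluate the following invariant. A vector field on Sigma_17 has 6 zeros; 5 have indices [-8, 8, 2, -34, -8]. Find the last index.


Poincare-Hopf: sum of indices = chi(M).
chi(Sigma_17) = 2 - 2*17 = -32.
Sum of known indices = -40.
x = chi - (sum known) = -32 - (-40) = 8

8


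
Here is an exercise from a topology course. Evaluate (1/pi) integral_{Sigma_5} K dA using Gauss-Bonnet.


Gauss-Bonnet: integral K dA = 2*pi*chi(M).
chi(Sigma_5) = 2 - 2*5 = -8.
(integral K dA)/pi = 2*chi = 2*(-8) = -16

-16


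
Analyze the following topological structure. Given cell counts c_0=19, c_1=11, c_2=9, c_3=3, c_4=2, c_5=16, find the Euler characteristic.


chi = sum_k (-1)^k c_k.
= (-1)^0*19 + (-1)^1*11 + (-1)^2*9 + (-1)^3*3 + (-1)^4*2 + (-1)^5*16
= (19) + (-11) + (9) + (-3) + (2) + (-16)
= 0

0


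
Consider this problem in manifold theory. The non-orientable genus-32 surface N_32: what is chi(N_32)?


For a non-orientable closed surface with k crosscaps: chi = 2 - k.
Here k = 32.
chi = 2 - 32 = -30

-30


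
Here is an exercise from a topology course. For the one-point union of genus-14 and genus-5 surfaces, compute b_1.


For a wedge: H_1(A v B) = H_1(A) + H_1(B).
b_1(Sigma_14) = 28, b_1(Sigma_5) = 10.
b_1 = 28 + 10 = 38

38


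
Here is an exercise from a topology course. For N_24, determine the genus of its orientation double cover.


chi(N_24) = 2 - 24 = -22.
Double cover: chi(Sigma_g) = 2 * chi(N_24) = 2*(-22) = -44.
2 - 2g = -44, so g = (2 - (-44))/2 = 46/2 = 23

23


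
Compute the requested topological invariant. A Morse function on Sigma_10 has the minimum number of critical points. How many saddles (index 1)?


A perfect Morse function has m_k = b_k.
For Sigma_10: b_0=1, b_1=2g=20, b_2=1.
Saddles m_1 = 2g = 20

20


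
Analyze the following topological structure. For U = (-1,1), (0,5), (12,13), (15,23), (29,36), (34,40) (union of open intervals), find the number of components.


Sort and merge overlapping open intervals.
Merged: (-1,5), (12,13), (15,23), (29,40).
Number of components = 4

4


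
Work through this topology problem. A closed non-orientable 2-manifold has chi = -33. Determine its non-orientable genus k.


chi = 2 - k for closed non-orientable surfaces with k crosscaps.
-33 = 2 - k
k = 2 - (-33) = 35

35


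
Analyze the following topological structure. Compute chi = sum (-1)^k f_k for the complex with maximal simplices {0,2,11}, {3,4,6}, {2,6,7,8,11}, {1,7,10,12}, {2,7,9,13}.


Enumerate all faces; f-vector: f_0=13, f_1=26, f_2=20, f_3=7, f_4=1.
chi = sum (-1)^k f_k = 1

1


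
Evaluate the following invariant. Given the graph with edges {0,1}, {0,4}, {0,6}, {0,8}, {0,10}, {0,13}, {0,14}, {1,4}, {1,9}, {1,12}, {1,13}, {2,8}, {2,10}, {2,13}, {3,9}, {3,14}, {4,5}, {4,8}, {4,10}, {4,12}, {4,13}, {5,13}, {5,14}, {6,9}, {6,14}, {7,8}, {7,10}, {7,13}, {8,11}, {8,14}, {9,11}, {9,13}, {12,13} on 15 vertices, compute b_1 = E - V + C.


b_1 = E - V + (number of components).
E = 33, V = 15, components = 1.
b_1 = 33 - 15 + 1 = 19

19


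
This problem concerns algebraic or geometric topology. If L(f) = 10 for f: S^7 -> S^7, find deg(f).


L(f) = 1 + (-1)^7 deg(f) on S^7.
10 = 1 + (-1)^7 * deg(f)
(-1)^7 * deg(f) = 9
deg(f) = -9

-9


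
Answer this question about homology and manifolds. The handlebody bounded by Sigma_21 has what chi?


A genus-g handlebody deformation retracts to a wedge of g circles.
chi(vee_g S^1) = 1 - g.
chi(H_21) = 1 - 21 = -20

-20


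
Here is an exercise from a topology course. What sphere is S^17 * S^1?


Join of spheres: S^m * S^n = S^{m+n+1}.
dim = 17 + 1 + 1 = 19

19


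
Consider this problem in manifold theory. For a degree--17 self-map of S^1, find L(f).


On S^1: L(f) = tr(f_0*) + (-1)^1 tr(f_1*) = 1 + (-1)^1 * deg(f).
L(f) = 1 + (-1)^1 * -17 = 1 + 17 = 18

18


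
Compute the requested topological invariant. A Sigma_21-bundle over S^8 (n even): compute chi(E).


chi(S^8) = 2 (n even), chi(Sigma_21) = 2 - 2*21 = -40.
chi(E) = 2 * (-40) = -80

-80


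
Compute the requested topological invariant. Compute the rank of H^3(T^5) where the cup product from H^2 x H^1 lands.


Cup product: H^p x H^q -> H^{p+q}; here p+q = 2+1 = 3.
rank H^k(T^n) = C(n,k).
C(5,3) = 10

10


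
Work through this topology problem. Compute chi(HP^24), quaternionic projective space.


HP^24 has one cell in each dimension 0, 4, ..., 4*24 (24+1 cells, all even-dim).
chi = 24 + 1 = 25

25


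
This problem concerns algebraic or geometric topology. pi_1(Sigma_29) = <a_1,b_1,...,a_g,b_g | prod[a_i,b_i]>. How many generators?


Standard presentation: pi_1(Sigma_g) = <a_1,b_1,...,a_g,b_g | [a_1,b_1]...[a_g,b_g] = 1>.
Number of generators = 2g = 2*29 = 58

58


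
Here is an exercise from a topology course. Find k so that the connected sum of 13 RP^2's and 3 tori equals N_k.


Since a >= 1, the sum is non-orientable; each T^2 can be replaced by RP^2 # RP^2 (since T^2#RP^2 = 3RP^2).
Total crosscaps k = 13 + 2*3 = 19.
Check via chi: chi = 13*1 + 3*0 - (13+3-1)*2 = -17 = 2 - k = -17. Consistent.

19


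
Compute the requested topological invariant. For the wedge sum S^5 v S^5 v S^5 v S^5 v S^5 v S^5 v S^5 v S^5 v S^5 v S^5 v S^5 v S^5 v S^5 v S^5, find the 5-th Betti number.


For a wedge of spheres, H_k (k>0) is free on one generator per sphere of dimension k.
Spheres of dimension 5: count = 14.
b_5 = 14

14


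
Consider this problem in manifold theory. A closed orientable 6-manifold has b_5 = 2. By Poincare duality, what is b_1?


Poincare duality for closed orientable n-manifolds: b_k = b_{n-k}.
Here n = 6, so b_1 = b_5 = 2

2


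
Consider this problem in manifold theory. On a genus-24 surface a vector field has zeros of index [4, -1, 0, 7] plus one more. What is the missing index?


Poincare-Hopf: sum of indices = chi(M).
chi(Sigma_24) = 2 - 2*24 = -46.
Sum of known indices = 10.
x = chi - (sum known) = -46 - (10) = -56

-56


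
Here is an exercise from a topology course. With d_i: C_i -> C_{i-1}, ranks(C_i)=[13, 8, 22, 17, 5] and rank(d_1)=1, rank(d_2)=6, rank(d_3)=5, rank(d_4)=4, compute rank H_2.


rank H_k = rank(ker d_k) - rank(im d_{k+1}).
rank(ker d_2) = rank(C_2) - rank(d_2) = 22 - 6 = 16.
rank(im d_{2+1}) = 5.
rank H_2 = 16 - 5 = 11

11


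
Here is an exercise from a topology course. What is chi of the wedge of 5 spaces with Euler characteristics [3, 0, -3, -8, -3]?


chi(A v B) = chi(A) + chi(B) - 1 (one point identified).
For 5 spaces: chi = (sum chi_i) - (5 - 1).
sum = -11; chi = -11 - 4 = -15

-15


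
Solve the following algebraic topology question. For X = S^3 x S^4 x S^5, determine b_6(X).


Each S^d has Poincare polynomial 1 + t^d.
The product S^3 x S^4 x S^5 has Poincare polynomial prod(1+t^d_i).
Expanding: b_0=1, b_3=1, b_4=1, b_5=1, b_7=1, b_8=1, b_9=1, b_12=1.
b_6 = 0

0


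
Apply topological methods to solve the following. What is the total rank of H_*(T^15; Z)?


b_k(T^15) = C(15,k), so the sum over k is sum_k C(15,k) = 2^15.
Total = 2^15 = 32768

32768


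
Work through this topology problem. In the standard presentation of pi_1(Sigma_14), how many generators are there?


Standard presentation: pi_1(Sigma_g) = <a_1,b_1,...,a_g,b_g | [a_1,b_1]...[a_g,b_g] = 1>.
Number of generators = 2g = 2*14 = 28

28


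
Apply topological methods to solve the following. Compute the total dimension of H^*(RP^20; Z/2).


H^k(RP^20; Z/2) = Z/2 for each 0 <= k <= 20.
Total dimension = 20 + 1 = 21

21


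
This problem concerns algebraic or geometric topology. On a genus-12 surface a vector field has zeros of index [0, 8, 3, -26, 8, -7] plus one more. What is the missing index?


Poincare-Hopf: sum of indices = chi(M).
chi(Sigma_12) = 2 - 2*12 = -22.
Sum of known indices = -14.
x = chi - (sum known) = -22 - (-14) = -8

-8


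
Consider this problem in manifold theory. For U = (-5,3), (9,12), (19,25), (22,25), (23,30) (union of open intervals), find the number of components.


Sort and merge overlapping open intervals.
Merged: (-5,3), (9,12), (19,30).
Number of components = 3

3


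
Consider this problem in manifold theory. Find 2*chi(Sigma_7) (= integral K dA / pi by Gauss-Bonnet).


Gauss-Bonnet: integral K dA = 2*pi*chi(M).
chi(Sigma_7) = 2 - 2*7 = -12.
(integral K dA)/pi = 2*chi = 2*(-12) = -24

-24


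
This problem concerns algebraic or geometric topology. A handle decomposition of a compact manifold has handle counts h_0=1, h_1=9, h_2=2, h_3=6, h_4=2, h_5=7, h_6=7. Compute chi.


Handles of index k contribute (-1)^k to chi (same as CW cells).
chi = (1) + (-9) + (2) + (-6) + (2) + (-7) + (7) = -10

-10


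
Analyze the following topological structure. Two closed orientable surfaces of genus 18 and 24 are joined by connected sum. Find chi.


chi(Sigma_18) = 2 - 2*18 = -34
chi(Sigma_24) = 2 - 2*24 = -46
For surfaces: chi(A#B) = chi(A) + chi(B) - 2.
chi = -34 + -46 - 2 = -82

-82


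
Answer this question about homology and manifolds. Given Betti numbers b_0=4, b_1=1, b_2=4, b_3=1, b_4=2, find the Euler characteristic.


chi = sum_k (-1)^k b_k.
= (4) + (-1) + (4) + (-1) + (2)
= 8

8


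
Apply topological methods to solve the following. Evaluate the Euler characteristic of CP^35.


CP^35 has one cell in each even dimension 0, 2, ..., 2*35 (35+1 cells total).
All cells are even-dimensional, so chi = number of cells.
chi = 35 + 1 = 36

36


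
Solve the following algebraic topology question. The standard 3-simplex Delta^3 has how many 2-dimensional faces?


Delta^3 has 3+1 vertices. A 2-face is a choice of 2+1 vertices.
f_2 = C(3+1, 2+1) = C(4,3) = 4

4


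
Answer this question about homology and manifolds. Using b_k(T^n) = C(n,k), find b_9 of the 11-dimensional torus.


By the Kunneth formula, b_k(T^n) = C(n,k).
b_9(T^11) = C(11,9).
C(11,9) = 11!/(9!*2!) = 55

55


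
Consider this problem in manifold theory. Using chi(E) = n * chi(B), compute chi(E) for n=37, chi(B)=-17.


For a finite covering: chi(E) = (number of sheets) * chi(B).
chi(E) = 37 * (-17) = -629

-629


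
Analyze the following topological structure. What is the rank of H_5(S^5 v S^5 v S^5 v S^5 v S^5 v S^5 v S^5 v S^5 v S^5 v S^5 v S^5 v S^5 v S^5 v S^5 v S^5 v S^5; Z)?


For a wedge of spheres, H_k (k>0) is free on one generator per sphere of dimension k.
Spheres of dimension 5: count = 16.
b_5 = 16

16


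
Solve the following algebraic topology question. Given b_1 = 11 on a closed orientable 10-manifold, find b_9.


Poincare duality for closed orientable n-manifolds: b_k = b_{n-k}.
Here n = 10, so b_9 = b_1 = 11

11


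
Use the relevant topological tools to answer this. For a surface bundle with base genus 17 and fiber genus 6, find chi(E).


For a fiber bundle F -> E -> B (with CW structure): chi(E) = chi(B) * chi(F).
chi(Sigma_17) = -32, chi(Sigma_6) = -10.
chi(E) = (-32) * (-10) = 320

320


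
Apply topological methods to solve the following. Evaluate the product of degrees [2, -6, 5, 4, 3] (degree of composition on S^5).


Degree is multiplicative: deg(composition) = product of degrees.
= (2) * (-6) * (5) * (4) * (3) = -720

-720


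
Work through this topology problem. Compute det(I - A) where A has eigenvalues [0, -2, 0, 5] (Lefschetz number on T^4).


For a torus self-map: L(f) = det(I - A) where A acts on H_1.
L(f) = (1-0) * (1--2) * (1-0) * (1-5) = 1 * 3 * 1 * -4 = -12

-12


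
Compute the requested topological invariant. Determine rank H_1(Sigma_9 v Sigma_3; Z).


For a wedge: H_1(A v B) = H_1(A) + H_1(B).
b_1(Sigma_9) = 18, b_1(Sigma_3) = 6.
b_1 = 18 + 6 = 24

24


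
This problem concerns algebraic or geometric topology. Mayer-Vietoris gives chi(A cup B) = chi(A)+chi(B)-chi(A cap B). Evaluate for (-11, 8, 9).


chi(A cup B) = chi(A) + chi(B) - chi(A cap B)
= -11 + (8) - (9)
= -12

-12


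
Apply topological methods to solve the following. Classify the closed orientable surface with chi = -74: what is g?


chi = 2 - 2g for closed orientable surfaces.
-74 = 2 - 2g
2g = 2 - (-74) = 76
g = 38

38


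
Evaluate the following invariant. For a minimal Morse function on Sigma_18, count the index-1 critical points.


A perfect Morse function has m_k = b_k.
For Sigma_18: b_0=1, b_1=2g=36, b_2=1.
Saddles m_1 = 2g = 36

36


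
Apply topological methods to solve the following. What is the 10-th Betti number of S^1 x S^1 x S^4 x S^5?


Each S^d has Poincare polynomial 1 + t^d.
The product S^1 x S^1 x S^4 x S^5 has Poincare polynomial prod(1+t^d_i).
Expanding: b_0=1, b_1=2, b_2=1, b_4=1, b_5=3, b_6=3, b_7=1, b_9=1, b_10=2, b_11=1.
b_10 = 2

2


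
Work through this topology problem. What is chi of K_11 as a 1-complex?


K_11: V = 11, E = C(11,2) = 55.
chi = V - E = 11 - 55 = -44

-44


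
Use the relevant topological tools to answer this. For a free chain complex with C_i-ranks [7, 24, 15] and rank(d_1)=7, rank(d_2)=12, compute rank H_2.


rank H_k = rank(ker d_k) - rank(im d_{k+1}).
rank(ker d_2) = rank(C_2) - rank(d_2) = 15 - 12 = 3.
rank(im d_{2+1}) = 0.
rank H_2 = 3 - 0 = 3

3


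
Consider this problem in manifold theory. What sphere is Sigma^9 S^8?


Each suspension raises dimension by 1: Sigma S^n = S^{n+1}.
Sigma^9 S^8 = S^{8+9} = S^17

17


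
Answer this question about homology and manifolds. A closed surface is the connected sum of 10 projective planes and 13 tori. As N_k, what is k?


Since a >= 1, the sum is non-orientable; each T^2 can be replaced by RP^2 # RP^2 (since T^2#RP^2 = 3RP^2).
Total crosscaps k = 10 + 2*13 = 36.
Check via chi: chi = 10*1 + 13*0 - (10+13-1)*2 = -34 = 2 - k = -34. Consistent.

36


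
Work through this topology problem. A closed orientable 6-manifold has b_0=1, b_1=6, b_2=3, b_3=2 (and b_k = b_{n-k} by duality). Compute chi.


By Poincare duality b_k = b_{6-k}, so full Betti numbers: b_0=1, b_1=6, b_2=3, b_3=2, b_4=3, b_5=6, b_6=1.
chi = sum (-1)^k b_k = -6

-6


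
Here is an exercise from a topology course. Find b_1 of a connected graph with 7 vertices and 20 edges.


For a connected graph: rank(pi_1) = b_1 = E - V + 1 = 1 - chi.
chi = V - E = 7 - 20 = -13.
rank = 1 - (-13) = 20 - 7 + 1 = 14

14
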